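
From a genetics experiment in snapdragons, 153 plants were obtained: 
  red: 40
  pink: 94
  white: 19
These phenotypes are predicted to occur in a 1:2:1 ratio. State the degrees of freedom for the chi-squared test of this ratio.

2

A goodness-of-fit test with 3 phenotype classes has df = 3 − 1 = 2.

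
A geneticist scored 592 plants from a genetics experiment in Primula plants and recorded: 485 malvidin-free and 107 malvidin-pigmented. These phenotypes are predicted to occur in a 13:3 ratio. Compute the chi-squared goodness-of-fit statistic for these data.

0.177

Under the 13:3 hypothesis (Σ ratio = 16, N = 592):
  malvidin-free: 592 × 13/16 = 481
  malvidin-pigmented: 592 × 3/16 = 111
χ² = Σ (O − E)² / E
  malvidin-free: (485 − 481)² / 481 = 0.0333
  malvidin-pigmented: (107 − 111)² / 111 = 0.1441
χ² = 0.0333 + 0.1441 = 0.1774 ≈ 0.177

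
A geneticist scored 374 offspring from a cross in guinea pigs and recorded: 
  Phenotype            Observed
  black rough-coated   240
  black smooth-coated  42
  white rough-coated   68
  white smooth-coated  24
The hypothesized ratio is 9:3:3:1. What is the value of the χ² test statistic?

15.533

Under the 9:3:3:1 hypothesis (Σ ratio = 16, N = 374):
  black rough-coated: 374 × 9/16 = 210.375
  black smooth-coated: 374 × 3/16 = 70.125
  white rough-coated: 374 × 3/16 = 70.125
  white smooth-coated: 374 × 1/16 = 23.375
χ² = Σ (O − E)² / E
  black rough-coated: (240 − 210.375)² / 210.375 = 4.1718
  black smooth-coated: (42 − 70.125)² / 70.125 = 11.2801
  white rough-coated: (68 − 70.125)² / 70.125 = 0.0644
  white smooth-coated: (24 − 23.375)² / 23.375 = 0.0167
χ² = 4.1718 + 11.2801 + 0.0644 + 0.0167 = 15.533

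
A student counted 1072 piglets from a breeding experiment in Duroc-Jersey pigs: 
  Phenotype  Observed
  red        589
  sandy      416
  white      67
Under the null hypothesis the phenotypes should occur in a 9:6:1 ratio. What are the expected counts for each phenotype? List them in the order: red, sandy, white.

Expected counts for N = 1072 under a 9:6:1 ratio (total parts = 16):
  red: 1072 × 9/16 = 603
  sandy: 1072 × 6/16 = 402
  white: 1072 × 1/16 = 67

603, 402, 67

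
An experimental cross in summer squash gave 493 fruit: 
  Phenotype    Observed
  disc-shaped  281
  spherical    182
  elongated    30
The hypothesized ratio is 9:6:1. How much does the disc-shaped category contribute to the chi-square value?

0.049

The 9:6:1 ratio has 16 parts, so with N = 493 the expected counts are:
  disc-shaped: 493 × 9/16 = 277.3125
  spherical: 493 × 6/16 = 184.875
  elongated: 493 × 1/16 = 30.8125
Contribution of disc-shaped: (281 − 277.3125)² / 277.3125 = 0.0490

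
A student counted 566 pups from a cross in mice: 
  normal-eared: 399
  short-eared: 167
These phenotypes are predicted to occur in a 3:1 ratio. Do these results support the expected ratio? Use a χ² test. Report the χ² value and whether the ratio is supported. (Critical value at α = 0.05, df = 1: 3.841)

Under the 3:1 hypothesis (Σ ratio = 4, N = 566):
  normal-eared: 566 × 3/4 = 424.5
  short-eared: 566 × 1/4 = 141.5
χ² = Σ (O − E)² / E
  normal-eared: (399 − 424.5)² / 424.5 = 1.5318
  short-eared: (167 − 141.5)² / 141.5 = 4.5954
χ² = 1.5318 + 4.5954 = 6.1272 ≈ 6.127
Degrees of freedom = 2 − 1 = 1; critical value at α = 0.05 is 3.841.
Since 6.127 > 3.841, we reject the null hypothesis — the data do not fit the 3:1 ratio.

6.127; not consistent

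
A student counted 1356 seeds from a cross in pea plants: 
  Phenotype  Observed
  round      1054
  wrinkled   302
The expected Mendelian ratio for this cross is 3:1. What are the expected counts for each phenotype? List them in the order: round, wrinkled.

1017, 339

Total ratio parts = 4. Expected numbers out of 1356:
  round: 1356 × 3/4 = 1017
  wrinkled: 1356 × 1/4 = 339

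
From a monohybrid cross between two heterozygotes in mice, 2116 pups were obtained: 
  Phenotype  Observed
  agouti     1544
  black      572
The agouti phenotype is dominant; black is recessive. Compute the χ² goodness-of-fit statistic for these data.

For a monohybrid cross between heterozygotes with complete dominance, the expected phenotypic ratio is 3:1.
Under the 3:1 hypothesis (Σ ratio = 4, N = 2116):
  agouti: 2116 × 3/4 = 1587
  black: 2116 × 1/4 = 529
χ² = Σ (O − E)² / E
  agouti: (1544 − 1587)² / 1587 = 1.1651
  black: (572 − 529)² / 529 = 3.4953
χ² = 1.1651 + 3.4953 = 4.6604 ≈ 4.660

4.660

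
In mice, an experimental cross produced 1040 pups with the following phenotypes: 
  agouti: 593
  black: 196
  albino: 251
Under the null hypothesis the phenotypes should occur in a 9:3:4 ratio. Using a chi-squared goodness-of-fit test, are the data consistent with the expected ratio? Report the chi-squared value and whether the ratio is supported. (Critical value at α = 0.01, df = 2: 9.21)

0.426; consistent

Expected counts for N = 1040 under a 9:3:4 ratio (total parts = 16):
  agouti: 1040 × 9/16 = 585
  black: 1040 × 3/16 = 195
  albino: 1040 × 4/16 = 260
χ² = Σ (O − E)² / E
  agouti: (593 − 585)² / 585 = 0.1094
  black: (196 − 195)² / 195 = 0.0051
  albino: (251 − 260)² / 260 = 0.3115
χ² = 0.1094 + 0.0051 + 0.3115 = 0.426
Degrees of freedom = 3 − 1 = 2; critical value at α = 0.01 is 9.21.
Since 0.426 < 9.21, we fail to reject the null hypothesis — the data are consistent with the 9:3:4 ratio.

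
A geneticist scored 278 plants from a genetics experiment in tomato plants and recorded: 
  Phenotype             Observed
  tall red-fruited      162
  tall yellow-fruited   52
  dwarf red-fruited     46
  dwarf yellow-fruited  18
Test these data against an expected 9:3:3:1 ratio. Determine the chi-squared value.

0.945

The 9:3:3:1 ratio has 16 parts, so with N = 278 the expected counts are:
  tall red-fruited: 278 × 9/16 = 156.375
  tall yellow-fruited: 278 × 3/16 = 52.125
  dwarf red-fruited: 278 × 3/16 = 52.125
  dwarf yellow-fruited: 278 × 1/16 = 17.375
χ² = Σ (O − E)² / E
  tall red-fruited: (162 − 156.375)² / 156.375 = 0.2023
  tall yellow-fruited: (52 − 52.125)² / 52.125 = 0.0003
  dwarf red-fruited: (46 − 52.125)² / 52.125 = 0.7197
  dwarf yellow-fruited: (18 − 17.375)² / 17.375 = 0.0225
χ² = 0.2023 + 0.0003 + 0.7197 + 0.0225 = 0.9448 ≈ 0.945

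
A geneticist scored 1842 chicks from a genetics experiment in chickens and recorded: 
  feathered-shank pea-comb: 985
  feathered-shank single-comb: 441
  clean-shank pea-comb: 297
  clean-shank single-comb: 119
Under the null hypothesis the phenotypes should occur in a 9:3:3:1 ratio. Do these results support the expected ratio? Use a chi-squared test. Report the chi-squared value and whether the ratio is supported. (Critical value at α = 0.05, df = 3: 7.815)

The 9:3:3:1 ratio has 16 parts, so with N = 1842 the expected counts are:
  feathered-shank pea-comb: 1842 × 9/16 = 1036.125
  feathered-shank single-comb: 1842 × 3/16 = 345.375
  clean-shank pea-comb: 1842 × 3/16 = 345.375
  clean-shank single-comb: 1842 × 1/16 = 115.125
χ² = Σ (O − E)² / E
  feathered-shank pea-comb: (985 − 1036.125)² / 1036.125 = 2.5226
  feathered-shank single-comb: (441 − 345.375)² / 345.375 = 26.4760
  clean-shank pea-comb: (297 − 345.375)² / 345.375 = 6.7757
  clean-shank single-comb: (119 − 115.125)² / 115.125 = 0.1304
χ² = 2.5226 + 26.4760 + 6.7757 + 0.1304 = 35.9047 ≈ 35.905
Degrees of freedom = 4 − 1 = 3; critical value at α = 0.05 is 7.815.
Since 35.905 > 7.815, we reject the null hypothesis — the data do not fit the 9:3:3:1 ratio.

35.905; not consistent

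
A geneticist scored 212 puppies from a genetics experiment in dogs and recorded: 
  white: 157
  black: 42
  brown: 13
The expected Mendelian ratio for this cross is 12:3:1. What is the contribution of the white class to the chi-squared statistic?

0.025

Expected counts for N = 212 under a 12:3:1 ratio (total parts = 16):
  white: 212 × 12/16 = 159
  black: 212 × 3/16 = 39.75
  brown: 212 × 1/16 = 13.25
Contribution of white: (157 − 159)² / 159 = 0.0252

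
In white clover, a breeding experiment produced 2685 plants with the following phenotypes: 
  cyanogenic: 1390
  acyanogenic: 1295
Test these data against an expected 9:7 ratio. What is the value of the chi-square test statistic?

21.907

The 9:7 ratio has 16 parts, so with N = 2685 the expected counts are:
  cyanogenic: 2685 × 9/16 = 1510.3125
  acyanogenic: 2685 × 7/16 = 1174.6875
χ² = Σ (O − E)² / E
  cyanogenic: (1390 − 1510.3125)² / 1510.3125 = 9.5842
  acyanogenic: (1295 − 1174.6875)² / 1174.6875 = 12.3225
χ² = 9.5842 + 12.3225 = 21.9067 ≈ 21.907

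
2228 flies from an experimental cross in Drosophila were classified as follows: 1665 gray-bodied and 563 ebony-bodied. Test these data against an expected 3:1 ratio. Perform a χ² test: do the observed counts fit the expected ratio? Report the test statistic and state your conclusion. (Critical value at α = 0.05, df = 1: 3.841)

0.086; consistent

Total ratio parts = 4. Expected numbers out of 2228:
  gray-bodied: 2228 × 3/4 = 1671
  ebony-bodied: 2228 × 1/4 = 557
χ² = Σ (O − E)² / E
  gray-bodied: (1665 − 1671)² / 1671 = 0.0215
  ebony-bodied: (563 − 557)² / 557 = 0.0646
χ² = 0.0215 + 0.0646 = 0.0861 ≈ 0.086
Degrees of freedom = 2 − 1 = 1; critical value at α = 0.05 is 3.841.
Since 0.086 < 3.841, we fail to reject the null hypothesis — the data are consistent with the 3:1 ratio.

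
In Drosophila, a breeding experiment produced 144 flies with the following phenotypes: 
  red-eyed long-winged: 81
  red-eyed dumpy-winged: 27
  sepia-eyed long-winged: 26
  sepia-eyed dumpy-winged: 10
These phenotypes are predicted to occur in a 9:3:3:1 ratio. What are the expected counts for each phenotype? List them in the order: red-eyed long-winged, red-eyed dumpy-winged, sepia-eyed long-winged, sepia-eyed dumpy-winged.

The 9:3:3:1 ratio has 16 parts, so with N = 144 the expected counts are:
  red-eyed long-winged: 144 × 9/16 = 81
  red-eyed dumpy-winged: 144 × 3/16 = 27
  sepia-eyed long-winged: 144 × 3/16 = 27
  sepia-eyed dumpy-winged: 144 × 1/16 = 9

81, 27, 27, 9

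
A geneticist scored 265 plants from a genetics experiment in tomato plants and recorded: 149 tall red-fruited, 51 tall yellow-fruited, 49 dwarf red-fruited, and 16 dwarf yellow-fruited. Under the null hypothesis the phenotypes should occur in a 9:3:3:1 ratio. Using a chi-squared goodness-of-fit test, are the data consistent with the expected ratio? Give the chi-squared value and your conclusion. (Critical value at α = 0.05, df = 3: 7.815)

0.063; consistent

The 9:3:3:1 ratio has 16 parts, so with N = 265 the expected counts are:
  tall red-fruited: 265 × 9/16 = 149.0625
  tall yellow-fruited: 265 × 3/16 = 49.6875
  dwarf red-fruited: 265 × 3/16 = 49.6875
  dwarf yellow-fruited: 265 × 1/16 = 16.5625
χ² = Σ (O − E)² / E
  tall red-fruited: (149 − 149.0625)² / 149.0625 = 0.0000
  tall yellow-fruited: (51 − 49.6875)² / 49.6875 = 0.0347
  dwarf red-fruited: (49 − 49.6875)² / 49.6875 = 0.0095
  dwarf yellow-fruited: (16 − 16.5625)² / 16.5625 = 0.0191
χ² = 0.0000 + 0.0347 + 0.0095 + 0.0191 = 0.0633 ≈ 0.063
Degrees of freedom = 4 − 1 = 3; critical value at α = 0.05 is 7.815.
Since 0.063 < 7.815, we fail to reject the null hypothesis — the data are consistent with the 9:3:3:1 ratio.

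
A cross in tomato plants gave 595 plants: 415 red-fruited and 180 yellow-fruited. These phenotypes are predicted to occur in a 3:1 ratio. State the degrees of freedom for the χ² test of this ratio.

A goodness-of-fit test with 2 phenotype classes has df = 2 − 1 = 1.

1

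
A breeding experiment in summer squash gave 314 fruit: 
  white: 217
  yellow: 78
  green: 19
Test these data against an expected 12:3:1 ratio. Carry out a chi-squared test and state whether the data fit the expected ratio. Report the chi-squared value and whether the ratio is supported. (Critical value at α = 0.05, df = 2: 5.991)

7.686; not consistent

Total ratio parts = 16. Expected numbers out of 314:
  white: 314 × 12/16 = 235.5
  yellow: 314 × 3/16 = 58.875
  green: 314 × 1/16 = 19.625
χ² = Σ (O − E)² / E
  white: (217 − 235.5)² / 235.5 = 1.4533
  yellow: (78 − 58.875)² / 58.875 = 6.2126
  green: (19 − 19.625)² / 19.625 = 0.0199
χ² = 1.4533 + 6.2126 + 0.0199 = 7.6858 ≈ 7.686
Degrees of freedom = 3 − 1 = 2; critical value at α = 0.05 is 5.991.
Since 7.686 > 5.991, we reject the null hypothesis — the data do not fit the 12:3:1 ratio.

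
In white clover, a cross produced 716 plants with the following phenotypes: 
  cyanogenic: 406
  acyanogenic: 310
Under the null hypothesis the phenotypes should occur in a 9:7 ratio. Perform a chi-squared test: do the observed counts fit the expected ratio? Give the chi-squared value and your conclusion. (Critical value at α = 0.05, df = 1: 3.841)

The 9:7 ratio has 16 parts, so with N = 716 the expected counts are:
  cyanogenic: 716 × 9/16 = 402.75
  acyanogenic: 716 × 7/16 = 313.25
χ² = Σ (O − E)² / E
  cyanogenic: (406 − 402.75)² / 402.75 = 0.0262
  acyanogenic: (310 − 313.25)² / 313.25 = 0.0337
χ² = 0.0262 + 0.0337 = 0.0599 ≈ 0.060
Degrees of freedom = 2 − 1 = 1; critical value at α = 0.05 is 3.841.
Since 0.060 < 3.841, we fail to reject the null hypothesis — the data are consistent with the 9:7 ratio.

0.060; consistent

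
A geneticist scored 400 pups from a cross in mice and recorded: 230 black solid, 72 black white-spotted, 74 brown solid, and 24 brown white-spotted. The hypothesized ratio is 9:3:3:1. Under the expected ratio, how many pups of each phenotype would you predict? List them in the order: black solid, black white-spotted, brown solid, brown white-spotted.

The 9:3:3:1 ratio has 16 parts, so with N = 400 the expected counts are:
  black solid: 400 × 9/16 = 225
  black white-spotted: 400 × 3/16 = 75
  brown solid: 400 × 3/16 = 75
  brown white-spotted: 400 × 1/16 = 25

225, 75, 75, 25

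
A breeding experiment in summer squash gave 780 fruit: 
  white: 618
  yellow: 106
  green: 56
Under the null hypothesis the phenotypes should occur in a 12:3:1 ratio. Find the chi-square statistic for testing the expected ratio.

Total ratio parts = 16. Expected numbers out of 780:
  white: 780 × 12/16 = 585
  yellow: 780 × 3/16 = 146.25
  green: 780 × 1/16 = 48.75
χ² = Σ (O − E)² / E
  white: (618 − 585)² / 585 = 1.8615
  yellow: (106 − 146.25)² / 146.25 = 11.0774
  green: (56 − 48.75)² / 48.75 = 1.0782
χ² = 1.8615 + 11.0774 + 1.0782 = 14.0171 ≈ 14.017

14.017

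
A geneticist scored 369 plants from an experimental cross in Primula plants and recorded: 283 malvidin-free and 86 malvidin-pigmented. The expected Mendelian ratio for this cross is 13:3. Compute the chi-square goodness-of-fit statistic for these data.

5.028

Expected counts for N = 369 under a 13:3 ratio (total parts = 16):
  malvidin-free: 369 × 13/16 = 299.8125
  malvidin-pigmented: 369 × 3/16 = 69.1875
χ² = Σ (O − E)² / E
  malvidin-free: (283 − 299.8125)² / 299.8125 = 0.9428
  malvidin-pigmented: (86 − 69.1875)² / 69.1875 = 4.0854
χ² = 0.9428 + 4.0854 = 5.0282 ≈ 5.028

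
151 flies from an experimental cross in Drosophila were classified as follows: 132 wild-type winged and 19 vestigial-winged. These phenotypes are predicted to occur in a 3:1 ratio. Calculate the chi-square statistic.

12.417

Total ratio parts = 4. Expected numbers out of 151:
  wild-type winged: 151 × 3/4 = 113.25
  vestigial-winged: 151 × 1/4 = 37.75
χ² = Σ (O − E)² / E
  wild-type winged: (132 − 113.25)² / 113.25 = 3.1043
  vestigial-winged: (19 − 37.75)² / 37.75 = 9.3129
χ² = 3.1043 + 9.3129 = 12.4172 ≈ 12.417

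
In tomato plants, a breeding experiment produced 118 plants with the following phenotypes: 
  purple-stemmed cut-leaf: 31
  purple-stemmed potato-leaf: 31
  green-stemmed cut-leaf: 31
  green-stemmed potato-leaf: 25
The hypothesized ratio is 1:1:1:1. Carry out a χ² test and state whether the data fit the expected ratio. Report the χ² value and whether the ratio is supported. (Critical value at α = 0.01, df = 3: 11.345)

0.915; consistent

Expected counts for N = 118 under a 1:1:1:1 ratio (total parts = 4):
  purple-stemmed cut-leaf: 118 × 1/4 = 29.5
  purple-stemmed potato-leaf: 118 × 1/4 = 29.5
  green-stemmed cut-leaf: 118 × 1/4 = 29.5
  green-stemmed potato-leaf: 118 × 1/4 = 29.5
χ² = Σ (O − E)² / E
  purple-stemmed cut-leaf: (31 − 29.5)² / 29.5 = 0.0763
  purple-stemmed potato-leaf: (31 − 29.5)² / 29.5 = 0.0763
  green-stemmed cut-leaf: (31 − 29.5)² / 29.5 = 0.0763
  green-stemmed potato-leaf: (25 − 29.5)² / 29.5 = 0.6864
χ² = 0.0763 + 0.0763 + 0.0763 + 0.6864 = 0.9153 ≈ 0.915
Degrees of freedom = 4 − 1 = 3; critical value at α = 0.01 is 11.345.
Since 0.915 < 11.345, we fail to reject the null hypothesis — the data are consistent with the 1:1:1:1 ratio.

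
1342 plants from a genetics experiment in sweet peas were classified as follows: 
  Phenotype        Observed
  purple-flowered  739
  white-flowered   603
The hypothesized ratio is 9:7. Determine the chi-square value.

0.763

Expected counts for N = 1342 under a 9:7 ratio (total parts = 16):
  purple-flowered: 1342 × 9/16 = 754.875
  white-flowered: 1342 × 7/16 = 587.125
χ² = Σ (O − E)² / E
  purple-flowered: (739 − 754.875)² / 754.875 = 0.3339
  white-flowered: (603 − 587.125)² / 587.125 = 0.4292
χ² = 0.3339 + 0.4292 = 0.7631 ≈ 0.763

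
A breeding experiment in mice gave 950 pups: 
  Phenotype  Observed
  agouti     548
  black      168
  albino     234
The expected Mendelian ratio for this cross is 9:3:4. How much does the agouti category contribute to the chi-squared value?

0.347

Expected counts for N = 950 under a 9:3:4 ratio (total parts = 16):
  agouti: 950 × 9/16 = 534.375
  black: 950 × 3/16 = 178.125
  albino: 950 × 4/16 = 237.5
Contribution of agouti: (548 − 534.375)² / 534.375 = 0.3474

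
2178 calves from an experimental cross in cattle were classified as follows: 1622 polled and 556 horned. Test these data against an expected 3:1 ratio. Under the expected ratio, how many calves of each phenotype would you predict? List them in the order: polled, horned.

1633.5, 544.5

Expected counts for N = 2178 under a 3:1 ratio (total parts = 4):
  polled: 2178 × 3/4 = 1633.5
  horned: 2178 × 1/4 = 544.5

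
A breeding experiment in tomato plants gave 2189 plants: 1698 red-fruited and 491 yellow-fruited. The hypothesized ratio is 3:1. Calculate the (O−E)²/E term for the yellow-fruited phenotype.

5.782

Total ratio parts = 4. Expected numbers out of 2189:
  red-fruited: 2189 × 3/4 = 1641.75
  yellow-fruited: 2189 × 1/4 = 547.25
Contribution of yellow-fruited: (491 − 547.25)² / 547.25 = 5.7817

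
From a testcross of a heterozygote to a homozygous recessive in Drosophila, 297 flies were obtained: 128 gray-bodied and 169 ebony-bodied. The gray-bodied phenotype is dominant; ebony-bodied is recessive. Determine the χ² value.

A testcross of a heterozygote (Aa × aa) gives a 1:1 phenotypic ratio.
Under the 1:1 hypothesis (Σ ratio = 2, N = 297):
  gray-bodied: 297 × 1/2 = 148.5
  ebony-bodied: 297 × 1/2 = 148.5
χ² = Σ (O − E)² / E
  gray-bodied: (128 − 148.5)² / 148.5 = 2.8300
  ebony-bodied: (169 − 148.5)² / 148.5 = 2.8300
χ² = 2.8300 + 2.8300 = 5.660

5.660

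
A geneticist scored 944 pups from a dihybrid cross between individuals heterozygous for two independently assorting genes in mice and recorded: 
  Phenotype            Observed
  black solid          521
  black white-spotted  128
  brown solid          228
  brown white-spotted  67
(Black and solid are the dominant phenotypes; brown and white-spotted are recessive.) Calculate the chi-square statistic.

29.533

A dihybrid F₂ with independent assortment and complete dominance at both loci gives a 9:3:3:1 phenotypic ratio.
Total ratio parts = 16. Expected numbers out of 944:
  black solid: 944 × 9/16 = 531
  black white-spotted: 944 × 3/16 = 177
  brown solid: 944 × 3/16 = 177
  brown white-spotted: 944 × 1/16 = 59
χ² = Σ (O − E)² / E
  black solid: (521 − 531)² / 531 = 0.1883
  black white-spotted: (128 − 177)² / 177 = 13.5650
  brown solid: (228 − 177)² / 177 = 14.6949
  brown white-spotted: (67 − 59)² / 59 = 1.0847
χ² = 0.1883 + 13.5650 + 14.6949 + 1.0847 = 29.5329 ≈ 29.533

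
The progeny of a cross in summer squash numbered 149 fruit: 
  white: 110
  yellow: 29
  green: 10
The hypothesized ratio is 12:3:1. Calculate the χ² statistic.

0.119

Total ratio parts = 16. Expected numbers out of 149:
  white: 149 × 12/16 = 111.75
  yellow: 149 × 3/16 = 27.9375
  green: 149 × 1/16 = 9.3125
χ² = Σ (O − E)² / E
  white: (110 − 111.75)² / 111.75 = 0.0274
  yellow: (29 − 27.9375)² / 27.9375 = 0.0404
  green: (10 − 9.3125)² / 9.3125 = 0.0508
χ² = 0.0274 + 0.0404 + 0.0508 = 0.1186 ≈ 0.119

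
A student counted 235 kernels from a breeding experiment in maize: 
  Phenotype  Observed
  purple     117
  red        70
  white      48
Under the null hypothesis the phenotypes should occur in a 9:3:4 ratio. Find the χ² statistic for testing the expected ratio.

Total ratio parts = 16. Expected numbers out of 235:
  purple: 235 × 9/16 = 132.1875
  red: 235 × 3/16 = 44.0625
  white: 235 × 4/16 = 58.75
χ² = Σ (O − E)² / E
  purple: (117 − 132.1875)² / 132.1875 = 1.7449
  red: (70 − 44.0625)² / 44.0625 = 15.2682
  white: (48 − 58.75)² / 58.75 = 1.9670
χ² = 1.7449 + 15.2682 + 1.9670 = 18.9801 ≈ 18.980

18.980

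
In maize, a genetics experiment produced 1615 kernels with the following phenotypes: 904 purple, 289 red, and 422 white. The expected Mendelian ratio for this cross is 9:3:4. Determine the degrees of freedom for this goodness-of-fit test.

2

A goodness-of-fit test with 3 phenotype classes has df = 3 − 1 = 2.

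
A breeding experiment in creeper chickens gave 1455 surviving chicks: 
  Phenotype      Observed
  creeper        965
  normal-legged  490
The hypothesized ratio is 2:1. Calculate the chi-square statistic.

Under the 2:1 hypothesis (Σ ratio = 3, N = 1455):
  creeper: 1455 × 2/3 = 970
  normal-legged: 1455 × 1/3 = 485
χ² = Σ (O − E)² / E
  creeper: (965 − 970)² / 970 = 0.0258
  normal-legged: (490 − 485)² / 485 = 0.0515
χ² = 0.0258 + 0.0515 = 0.0773 ≈ 0.077

0.077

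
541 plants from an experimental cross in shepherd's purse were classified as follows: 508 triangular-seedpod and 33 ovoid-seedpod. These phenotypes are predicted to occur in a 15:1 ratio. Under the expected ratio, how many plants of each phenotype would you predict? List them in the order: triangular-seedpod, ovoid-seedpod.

Under the 15:1 hypothesis (Σ ratio = 16, N = 541):
  triangular-seedpod: 541 × 15/16 = 507.1875
  ovoid-seedpod: 541 × 1/16 = 33.8125

507.1875, 33.8125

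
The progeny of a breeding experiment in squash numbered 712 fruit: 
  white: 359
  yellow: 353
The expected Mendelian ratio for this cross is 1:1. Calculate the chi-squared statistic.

0.051

Expected counts for N = 712 under a 1:1 ratio (total parts = 2):
  white: 712 × 1/2 = 356
  yellow: 712 × 1/2 = 356
χ² = Σ (O − E)² / E
  white: (359 − 356)² / 356 = 0.0253
  yellow: (353 − 356)² / 356 = 0.0253
χ² = 0.0253 + 0.0253 = 0.0506 ≈ 0.051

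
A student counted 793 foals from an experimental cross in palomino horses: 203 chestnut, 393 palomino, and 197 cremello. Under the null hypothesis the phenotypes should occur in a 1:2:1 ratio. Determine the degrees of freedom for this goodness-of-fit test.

2

A goodness-of-fit test with 3 phenotype classes has df = 3 − 1 = 2.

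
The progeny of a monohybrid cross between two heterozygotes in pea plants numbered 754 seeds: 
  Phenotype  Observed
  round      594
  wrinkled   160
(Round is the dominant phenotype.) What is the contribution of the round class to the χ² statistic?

For a monohybrid cross between heterozygotes with complete dominance, the expected phenotypic ratio is 3:1.
Under the 3:1 hypothesis (Σ ratio = 4, N = 754):
  round: 754 × 3/4 = 565.5
  wrinkled: 754 × 1/4 = 188.5
Contribution of round: (594 − 565.5)² / 565.5 = 1.4363

1.436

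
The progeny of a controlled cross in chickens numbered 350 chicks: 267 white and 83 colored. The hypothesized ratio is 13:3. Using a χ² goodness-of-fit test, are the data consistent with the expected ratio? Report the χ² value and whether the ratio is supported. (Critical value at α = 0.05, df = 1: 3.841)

Under the 13:3 hypothesis (Σ ratio = 16, N = 350):
  white: 350 × 13/16 = 284.375
  colored: 350 × 3/16 = 65.625
χ² = Σ (O − E)² / E
  white: (267 − 284.375)² / 284.375 = 1.0616
  colored: (83 − 65.625)² / 65.625 = 4.6002
χ² = 1.0616 + 4.6002 = 5.6618 ≈ 5.662
Degrees of freedom = 2 − 1 = 1; critical value at α = 0.05 is 3.841.
Since 5.662 > 3.841, we reject the null hypothesis — the data do not fit the 13:3 ratio.

5.662; not consistent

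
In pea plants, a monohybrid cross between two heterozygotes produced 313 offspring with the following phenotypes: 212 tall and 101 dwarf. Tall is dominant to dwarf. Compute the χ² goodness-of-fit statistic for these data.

8.819

For a monohybrid cross between heterozygotes with complete dominance, the expected phenotypic ratio is 3:1.
Expected counts for N = 313 under a 3:1 ratio (total parts = 4):
  tall: 313 × 3/4 = 234.75
  dwarf: 313 × 1/4 = 78.25
χ² = Σ (O − E)² / E
  tall: (212 − 234.75)² / 234.75 = 2.2047
  dwarf: (101 − 78.25)² / 78.25 = 6.6142
χ² = 2.2047 + 6.6142 = 8.8189 ≈ 8.819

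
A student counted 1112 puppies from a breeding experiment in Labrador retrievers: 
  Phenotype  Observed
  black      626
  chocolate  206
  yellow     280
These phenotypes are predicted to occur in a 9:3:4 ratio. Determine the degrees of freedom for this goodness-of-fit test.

2

A goodness-of-fit test with 3 phenotype classes has df = 3 − 1 = 2.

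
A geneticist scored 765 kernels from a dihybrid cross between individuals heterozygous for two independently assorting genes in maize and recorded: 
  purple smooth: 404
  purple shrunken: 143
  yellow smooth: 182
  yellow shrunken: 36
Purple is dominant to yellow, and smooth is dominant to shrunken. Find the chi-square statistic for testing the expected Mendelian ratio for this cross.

A dihybrid F₂ with independent assortment and complete dominance at both loci gives a 9:3:3:1 phenotypic ratio.
Expected counts for N = 765 under a 9:3:3:1 ratio (total parts = 16):
  purple smooth: 765 × 9/16 = 430.3125
  purple shrunken: 765 × 3/16 = 143.4375
  yellow smooth: 765 × 3/16 = 143.4375
  yellow shrunken: 765 × 1/16 = 47.8125
χ² = Σ (O − E)² / E
  purple smooth: (404 − 430.3125)² / 430.3125 = 1.6089
  purple shrunken: (143 − 143.4375)² / 143.4375 = 0.0013
  yellow smooth: (182 − 143.4375)² / 143.4375 = 10.3673
  yellow shrunken: (36 − 47.8125)² / 47.8125 = 2.9184
χ² = 1.6089 + 0.0013 + 10.3673 + 2.9184 = 14.8959 ≈ 14.896

14.896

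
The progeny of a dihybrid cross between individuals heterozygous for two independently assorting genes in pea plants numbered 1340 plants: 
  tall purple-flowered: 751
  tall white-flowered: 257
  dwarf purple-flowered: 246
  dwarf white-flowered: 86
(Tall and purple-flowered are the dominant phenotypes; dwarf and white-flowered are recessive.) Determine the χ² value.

A dihybrid F₂ with independent assortment and complete dominance at both loci gives a 9:3:3:1 phenotypic ratio.
Total ratio parts = 16. Expected numbers out of 1340:
  tall purple-flowered: 1340 × 9/16 = 753.75
  tall white-flowered: 1340 × 3/16 = 251.25
  dwarf purple-flowered: 1340 × 3/16 = 251.25
  dwarf white-flowered: 1340 × 1/16 = 83.75
χ² = Σ (O − E)² / E
  tall purple-flowered: (751 − 753.75)² / 753.75 = 0.0100
  tall white-flowered: (257 − 251.25)² / 251.25 = 0.1316
  dwarf purple-flowered: (246 − 251.25)² / 251.25 = 0.1097
  dwarf white-flowered: (86 − 83.75)² / 83.75 = 0.0604
χ² = 0.0100 + 0.1316 + 0.1097 + 0.0604 = 0.3117 ≈ 0.312

0.312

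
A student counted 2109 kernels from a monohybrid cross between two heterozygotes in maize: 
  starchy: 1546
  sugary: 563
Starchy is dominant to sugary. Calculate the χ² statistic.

3.232

For a monohybrid cross between heterozygotes with complete dominance, the expected phenotypic ratio is 3:1.
The 3:1 ratio has 4 parts, so with N = 2109 the expected counts are:
  starchy: 2109 × 3/4 = 1581.75
  sugary: 2109 × 1/4 = 527.25
χ² = Σ (O − E)² / E
  starchy: (1546 − 1581.75)² / 1581.75 = 0.8080
  sugary: (563 − 527.25)² / 527.25 = 2.4240
χ² = 0.8080 + 2.4240 = 3.232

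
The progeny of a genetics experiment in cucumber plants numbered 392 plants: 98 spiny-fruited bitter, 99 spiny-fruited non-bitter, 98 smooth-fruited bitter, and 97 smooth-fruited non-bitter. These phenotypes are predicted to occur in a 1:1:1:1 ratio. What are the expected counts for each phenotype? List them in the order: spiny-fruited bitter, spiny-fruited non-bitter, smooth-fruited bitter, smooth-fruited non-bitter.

Total ratio parts = 4. Expected numbers out of 392:
  spiny-fruited bitter: 392 × 1/4 = 98
  spiny-fruited non-bitter: 392 × 1/4 = 98
  smooth-fruited bitter: 392 × 1/4 = 98
  smooth-fruited non-bitter: 392 × 1/4 = 98

98, 98, 98, 98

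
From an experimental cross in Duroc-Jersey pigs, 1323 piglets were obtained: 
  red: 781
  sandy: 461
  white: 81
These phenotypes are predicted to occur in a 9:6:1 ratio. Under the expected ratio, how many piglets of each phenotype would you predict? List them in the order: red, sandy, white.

Under the 9:6:1 hypothesis (Σ ratio = 16, N = 1323):
  red: 1323 × 9/16 = 744.1875
  sandy: 1323 × 6/16 = 496.125
  white: 1323 × 1/16 = 82.6875

744.1875, 496.125, 82.6875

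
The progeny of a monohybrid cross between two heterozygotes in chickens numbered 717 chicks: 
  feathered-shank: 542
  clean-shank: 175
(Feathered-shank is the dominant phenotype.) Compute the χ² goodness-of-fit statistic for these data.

For a monohybrid cross between heterozygotes with complete dominance, the expected phenotypic ratio is 3:1.
Total ratio parts = 4. Expected numbers out of 717:
  feathered-shank: 717 × 3/4 = 537.75
  clean-shank: 717 × 1/4 = 179.25
χ² = Σ (O − E)² / E
  feathered-shank: (542 − 537.75)² / 537.75 = 0.0336
  clean-shank: (175 − 179.25)² / 179.25 = 0.1008
χ² = 0.0336 + 0.1008 = 0.1344 ≈ 0.134

0.134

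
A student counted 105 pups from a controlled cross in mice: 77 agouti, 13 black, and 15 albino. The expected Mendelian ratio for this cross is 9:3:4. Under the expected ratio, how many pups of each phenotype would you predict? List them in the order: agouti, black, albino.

Under the 9:3:4 hypothesis (Σ ratio = 16, N = 105):
  agouti: 105 × 9/16 = 59.0625
  black: 105 × 3/16 = 19.6875
  albino: 105 × 4/16 = 26.25

59.0625, 19.6875, 26.25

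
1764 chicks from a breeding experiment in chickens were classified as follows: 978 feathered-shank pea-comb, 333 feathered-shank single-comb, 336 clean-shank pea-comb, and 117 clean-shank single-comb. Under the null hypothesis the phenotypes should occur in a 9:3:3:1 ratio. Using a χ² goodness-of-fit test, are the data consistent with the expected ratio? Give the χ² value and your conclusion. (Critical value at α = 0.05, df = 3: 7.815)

0.717; consistent

Under the 9:3:3:1 hypothesis (Σ ratio = 16, N = 1764):
  feathered-shank pea-comb: 1764 × 9/16 = 992.25
  feathered-shank single-comb: 1764 × 3/16 = 330.75
  clean-shank pea-comb: 1764 × 3/16 = 330.75
  clean-shank single-comb: 1764 × 1/16 = 110.25
χ² = Σ (O − E)² / E
  feathered-shank pea-comb: (978 − 992.25)² / 992.25 = 0.2046
  feathered-shank single-comb: (333 − 330.75)² / 330.75 = 0.0153
  clean-shank pea-comb: (336 − 330.75)² / 330.75 = 0.0833
  clean-shank single-comb: (117 − 110.25)² / 110.25 = 0.4133
χ² = 0.2046 + 0.0153 + 0.0833 + 0.4133 = 0.7165 ≈ 0.717
Degrees of freedom = 4 − 1 = 3; critical value at α = 0.05 is 7.815.
Since 0.717 < 7.815, we fail to reject the null hypothesis — the data are consistent with the 9:3:3:1 ratio.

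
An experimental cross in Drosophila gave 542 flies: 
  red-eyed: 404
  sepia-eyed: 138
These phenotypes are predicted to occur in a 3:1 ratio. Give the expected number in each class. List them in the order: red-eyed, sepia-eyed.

Under the 3:1 hypothesis (Σ ratio = 4, N = 542):
  red-eyed: 542 × 3/4 = 406.5
  sepia-eyed: 542 × 1/4 = 135.5

406.5, 135.5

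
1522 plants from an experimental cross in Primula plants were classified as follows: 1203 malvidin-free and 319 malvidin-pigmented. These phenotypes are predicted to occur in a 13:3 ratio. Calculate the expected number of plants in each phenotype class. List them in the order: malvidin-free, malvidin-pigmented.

Under the 13:3 hypothesis (Σ ratio = 16, N = 1522):
  malvidin-free: 1522 × 13/16 = 1236.625
  malvidin-pigmented: 1522 × 3/16 = 285.375

1236.625, 285.375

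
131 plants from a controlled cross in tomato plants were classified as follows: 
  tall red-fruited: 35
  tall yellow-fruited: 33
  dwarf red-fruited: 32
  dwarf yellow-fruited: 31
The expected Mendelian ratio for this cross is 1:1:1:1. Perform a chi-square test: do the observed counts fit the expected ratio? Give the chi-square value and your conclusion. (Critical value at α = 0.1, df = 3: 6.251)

0.267; consistent

Expected counts for N = 131 under a 1:1:1:1 ratio (total parts = 4):
  tall red-fruited: 131 × 1/4 = 32.75
  tall yellow-fruited: 131 × 1/4 = 32.75
  dwarf red-fruited: 131 × 1/4 = 32.75
  dwarf yellow-fruited: 131 × 1/4 = 32.75
χ² = Σ (O − E)² / E
  tall red-fruited: (35 − 32.75)² / 32.75 = 0.1546
  tall yellow-fruited: (33 − 32.75)² / 32.75 = 0.0019
  dwarf red-fruited: (32 − 32.75)² / 32.75 = 0.0172
  dwarf yellow-fruited: (31 − 32.75)² / 32.75 = 0.0935
χ² = 0.1546 + 0.0019 + 0.0172 + 0.0935 = 0.2672 ≈ 0.267
Degrees of freedom = 4 − 1 = 3; critical value at α = 0.1 is 6.251.
Since 0.267 < 6.251, we fail to reject the null hypothesis — the data are consistent with the 1:1:1:1 ratio.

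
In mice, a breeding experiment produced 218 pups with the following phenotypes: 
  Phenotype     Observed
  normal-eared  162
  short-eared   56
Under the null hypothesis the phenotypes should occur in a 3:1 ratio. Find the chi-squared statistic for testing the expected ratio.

0.055

Under the 3:1 hypothesis (Σ ratio = 4, N = 218):
  normal-eared: 218 × 3/4 = 163.5
  short-eared: 218 × 1/4 = 54.5
χ² = Σ (O − E)² / E
  normal-eared: (162 − 163.5)² / 163.5 = 0.0138
  short-eared: (56 − 54.5)² / 54.5 = 0.0413
χ² = 0.0138 + 0.0413 = 0.0551 ≈ 0.055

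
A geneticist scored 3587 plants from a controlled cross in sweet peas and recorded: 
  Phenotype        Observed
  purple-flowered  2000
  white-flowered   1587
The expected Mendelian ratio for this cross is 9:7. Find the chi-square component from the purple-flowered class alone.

Under the 9:7 hypothesis (Σ ratio = 16, N = 3587):
  purple-flowered: 3587 × 9/16 = 2017.6875
  white-flowered: 3587 × 7/16 = 1569.3125
Contribution of purple-flowered: (2000 − 2017.6875)² / 2017.6875 = 0.1551

0.155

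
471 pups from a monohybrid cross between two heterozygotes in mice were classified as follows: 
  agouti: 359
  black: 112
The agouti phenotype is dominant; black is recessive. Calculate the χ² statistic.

For a monohybrid cross between heterozygotes with complete dominance, the expected phenotypic ratio is 3:1.
Total ratio parts = 4. Expected numbers out of 471:
  agouti: 471 × 3/4 = 353.25
  black: 471 × 1/4 = 117.75
χ² = Σ (O − E)² / E
  agouti: (359 − 353.25)² / 353.25 = 0.0936
  black: (112 − 117.75)² / 117.75 = 0.2808
χ² = 0.0936 + 0.2808 = 0.3744 ≈ 0.374

0.374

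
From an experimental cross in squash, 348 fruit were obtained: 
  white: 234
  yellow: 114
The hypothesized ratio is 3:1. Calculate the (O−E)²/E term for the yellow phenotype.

Expected counts for N = 348 under a 3:1 ratio (total parts = 4):
  white: 348 × 3/4 = 261
  yellow: 348 × 1/4 = 87
Contribution of yellow: (114 − 87)² / 87 = 8.3793

8.379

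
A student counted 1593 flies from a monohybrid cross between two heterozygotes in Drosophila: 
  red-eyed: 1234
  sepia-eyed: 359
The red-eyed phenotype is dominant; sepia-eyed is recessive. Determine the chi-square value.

5.158

For a monohybrid cross between heterozygotes with complete dominance, the expected phenotypic ratio is 3:1.
Total ratio parts = 4. Expected numbers out of 1593:
  red-eyed: 1593 × 3/4 = 1194.75
  sepia-eyed: 1593 × 1/4 = 398.25
χ² = Σ (O − E)² / E
  red-eyed: (1234 − 1194.75)² / 1194.75 = 1.2894
  sepia-eyed: (359 − 398.25)² / 398.25 = 3.8683
χ² = 1.2894 + 3.8683 = 5.1577 ≈ 5.158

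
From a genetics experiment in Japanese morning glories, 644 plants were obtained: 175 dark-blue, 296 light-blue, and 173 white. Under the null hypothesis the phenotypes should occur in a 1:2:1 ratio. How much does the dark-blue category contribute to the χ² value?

1.217

Expected counts for N = 644 under a 1:2:1 ratio (total parts = 4):
  dark-blue: 644 × 1/4 = 161
  light-blue: 644 × 2/4 = 322
  white: 644 × 1/4 = 161
Contribution of dark-blue: (175 − 161)² / 161 = 1.2174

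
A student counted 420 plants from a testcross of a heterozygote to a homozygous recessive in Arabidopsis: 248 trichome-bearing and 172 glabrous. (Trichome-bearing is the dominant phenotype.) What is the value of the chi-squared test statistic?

A testcross of a heterozygote (Aa × aa) gives a 1:1 phenotypic ratio.
Under the 1:1 hypothesis (Σ ratio = 2, N = 420):
  trichome-bearing: 420 × 1/2 = 210
  glabrous: 420 × 1/2 = 210
χ² = Σ (O − E)² / E
  trichome-bearing: (248 − 210)² / 210 = 6.8762
  glabrous: (172 − 210)² / 210 = 6.8762
χ² = 6.8762 + 6.8762 = 13.7524 ≈ 13.752

13.752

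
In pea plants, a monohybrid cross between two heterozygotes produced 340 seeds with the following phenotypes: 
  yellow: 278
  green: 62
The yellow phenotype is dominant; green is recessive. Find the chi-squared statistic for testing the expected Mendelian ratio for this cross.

For a monohybrid cross between heterozygotes with complete dominance, the expected phenotypic ratio is 3:1.
Expected counts for N = 340 under a 3:1 ratio (total parts = 4):
  yellow: 340 × 3/4 = 255
  green: 340 × 1/4 = 85
χ² = Σ (O − E)² / E
  yellow: (278 − 255)² / 255 = 2.0745
  green: (62 − 85)² / 85 = 6.2235
χ² = 2.0745 + 6.2235 = 8.298

8.298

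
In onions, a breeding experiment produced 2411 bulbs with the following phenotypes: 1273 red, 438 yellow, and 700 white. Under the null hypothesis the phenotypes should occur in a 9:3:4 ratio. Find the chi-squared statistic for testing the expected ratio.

The 9:3:4 ratio has 16 parts, so with N = 2411 the expected counts are:
  red: 2411 × 9/16 = 1356.1875
  yellow: 2411 × 3/16 = 452.0625
  white: 2411 × 4/16 = 602.75
χ² = Σ (O − E)² / E
  red: (1273 − 1356.1875)² / 1356.1875 = 5.1027
  yellow: (438 − 452.0625)² / 452.0625 = 0.4374
  white: (700 − 602.75)² / 602.75 = 15.6907
χ² = 5.1027 + 0.4374 + 15.6907 = 21.2308 ≈ 21.231

21.231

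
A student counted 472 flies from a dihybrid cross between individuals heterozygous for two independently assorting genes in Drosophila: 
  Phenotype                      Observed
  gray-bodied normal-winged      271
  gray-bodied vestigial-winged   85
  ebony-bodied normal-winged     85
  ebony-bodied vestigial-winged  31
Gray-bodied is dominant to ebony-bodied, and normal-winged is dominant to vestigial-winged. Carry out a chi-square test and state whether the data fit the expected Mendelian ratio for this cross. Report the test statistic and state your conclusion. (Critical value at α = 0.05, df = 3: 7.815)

0.467; consistent

A dihybrid F₂ with independent assortment and complete dominance at both loci gives a 9:3:3:1 phenotypic ratio.
Total ratio parts = 16. Expected numbers out of 472:
  gray-bodied normal-winged: 472 × 9/16 = 265.5
  gray-bodied vestigial-winged: 472 × 3/16 = 88.5
  ebony-bodied normal-winged: 472 × 3/16 = 88.5
  ebony-bodied vestigial-winged: 472 × 1/16 = 29.5
χ² = Σ (O − E)² / E
  gray-bodied normal-winged: (271 − 265.5)² / 265.5 = 0.1139
  gray-bodied vestigial-winged: (85 − 88.5)² / 88.5 = 0.1384
  ebony-bodied normal-winged: (85 − 88.5)² / 88.5 = 0.1384
  ebony-bodied vestigial-winged: (31 − 29.5)² / 29.5 = 0.0763
χ² = 0.1139 + 0.1384 + 0.1384 + 0.0763 = 0.467
Degrees of freedom = 4 − 1 = 3; critical value at α = 0.05 is 7.815.
Since 0.467 < 7.815, we fail to reject the null hypothesis — the data are consistent with the 9:3:3:1 ratio.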